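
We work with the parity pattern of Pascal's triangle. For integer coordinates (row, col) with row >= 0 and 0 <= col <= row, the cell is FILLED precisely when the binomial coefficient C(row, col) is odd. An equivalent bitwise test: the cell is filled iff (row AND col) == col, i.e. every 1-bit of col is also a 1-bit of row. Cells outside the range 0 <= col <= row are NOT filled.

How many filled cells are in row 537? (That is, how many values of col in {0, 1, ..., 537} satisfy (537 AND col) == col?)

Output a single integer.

537 in binary = 1000011001
popcount(537) = number of 1-bits in 1000011001 = 4
A col c satisfies (537 AND c) == c iff every set bit of c is also set in 537; each of the 4 set bits of 537 can independently be on or off in c.
count = 2^4 = 16

Answer: 16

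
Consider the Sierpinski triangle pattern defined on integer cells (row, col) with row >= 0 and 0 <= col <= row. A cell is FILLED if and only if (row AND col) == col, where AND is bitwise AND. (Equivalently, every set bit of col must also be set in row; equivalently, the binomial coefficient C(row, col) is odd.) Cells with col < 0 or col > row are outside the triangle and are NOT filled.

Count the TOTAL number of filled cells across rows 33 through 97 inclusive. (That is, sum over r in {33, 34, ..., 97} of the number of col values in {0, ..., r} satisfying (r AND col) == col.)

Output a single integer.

Answer: 982

Derivation:
r33=100001 pc2: +4 =4
r34=100010 pc2: +4 =8
r35=100011 pc3: +8 =16
r36=100100 pc2: +4 =20
r37=100101 pc3: +8 =28
r38=100110 pc3: +8 =36
r39=100111 pc4: +16 =52
r40=101000 pc2: +4 =56
r41=101001 pc3: +8 =64
r42=101010 pc3: +8 =72
r43=101011 pc4: +16 =88
r44=101100 pc3: +8 =96
r45=101101 pc4: +16 =112
r46=101110 pc4: +16 =128
r47=101111 pc5: +32 =160
r48=110000 pc2: +4 =164
r49=110001 pc3: +8 =172
r50=110010 pc3: +8 =180
r51=110011 pc4: +16 =196
r52=110100 pc3: +8 =204
r53=110101 pc4: +16 =220
r54=110110 pc4: +16 =236
r55=110111 pc5: +32 =268
r56=111000 pc3: +8 =276
r57=111001 pc4: +16 =292
r58=111010 pc4: +16 =308
r59=111011 pc5: +32 =340
r60=111100 pc4: +16 =356
r61=111101 pc5: +32 =388
r62=111110 pc5: +32 =420
r63=111111 pc6: +64 =484
r64=1000000 pc1: +2 =486
r65=1000001 pc2: +4 =490
r66=1000010 pc2: +4 =494
r67=1000011 pc3: +8 =502
r68=1000100 pc2: +4 =506
r69=1000101 pc3: +8 =514
r70=1000110 pc3: +8 =522
r71=1000111 pc4: +16 =538
r72=1001000 pc2: +4 =542
r73=1001001 pc3: +8 =550
r74=1001010 pc3: +8 =558
r75=1001011 pc4: +16 =574
r76=1001100 pc3: +8 =582
r77=1001101 pc4: +16 =598
r78=1001110 pc4: +16 =614
r79=1001111 pc5: +32 =646
r80=1010000 pc2: +4 =650
r81=1010001 pc3: +8 =658
r82=1010010 pc3: +8 =666
r83=1010011 pc4: +16 =682
r84=1010100 pc3: +8 =690
r85=1010101 pc4: +16 =706
r86=1010110 pc4: +16 =722
r87=1010111 pc5: +32 =754
r88=1011000 pc3: +8 =762
r89=1011001 pc4: +16 =778
r90=1011010 pc4: +16 =794
r91=1011011 pc5: +32 =826
r92=1011100 pc4: +16 =842
r93=1011101 pc5: +32 =874
r94=1011110 pc5: +32 =906
r95=1011111 pc6: +64 =970
r96=1100000 pc2: +4 =974
r97=1100001 pc3: +8 =982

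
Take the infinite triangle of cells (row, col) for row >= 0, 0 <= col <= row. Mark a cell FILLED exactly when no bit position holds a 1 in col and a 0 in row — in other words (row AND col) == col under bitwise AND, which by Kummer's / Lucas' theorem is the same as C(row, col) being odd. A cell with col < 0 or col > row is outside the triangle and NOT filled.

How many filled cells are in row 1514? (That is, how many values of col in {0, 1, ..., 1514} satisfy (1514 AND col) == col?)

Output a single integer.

Answer: 128

Derivation:
1514 in binary = 10111101010
popcount(1514) = number of 1-bits in 10111101010 = 7
A col c satisfies (1514 AND c) == c iff every set bit of c is also set in 1514; each of the 7 set bits of 1514 can independently be on or off in c.
count = 2^7 = 128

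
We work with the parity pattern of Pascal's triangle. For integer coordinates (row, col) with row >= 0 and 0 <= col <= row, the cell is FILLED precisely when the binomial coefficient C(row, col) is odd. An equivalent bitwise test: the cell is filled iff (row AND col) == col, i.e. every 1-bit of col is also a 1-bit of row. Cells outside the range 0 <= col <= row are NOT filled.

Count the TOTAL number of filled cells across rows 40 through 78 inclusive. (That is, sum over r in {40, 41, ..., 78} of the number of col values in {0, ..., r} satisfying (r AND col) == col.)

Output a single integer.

r40=101000 pc2: +4 =4
r41=101001 pc3: +8 =12
r42=101010 pc3: +8 =20
r43=101011 pc4: +16 =36
r44=101100 pc3: +8 =44
r45=101101 pc4: +16 =60
r46=101110 pc4: +16 =76
r47=101111 pc5: +32 =108
r48=110000 pc2: +4 =112
r49=110001 pc3: +8 =120
r50=110010 pc3: +8 =128
r51=110011 pc4: +16 =144
r52=110100 pc3: +8 =152
r53=110101 pc4: +16 =168
r54=110110 pc4: +16 =184
r55=110111 pc5: +32 =216
r56=111000 pc3: +8 =224
r57=111001 pc4: +16 =240
r58=111010 pc4: +16 =256
r59=111011 pc5: +32 =288
r60=111100 pc4: +16 =304
r61=111101 pc5: +32 =336
r62=111110 pc5: +32 =368
r63=111111 pc6: +64 =432
r64=1000000 pc1: +2 =434
r65=1000001 pc2: +4 =438
r66=1000010 pc2: +4 =442
r67=1000011 pc3: +8 =450
r68=1000100 pc2: +4 =454
r69=1000101 pc3: +8 =462
r70=1000110 pc3: +8 =470
r71=1000111 pc4: +16 =486
r72=1001000 pc2: +4 =490
r73=1001001 pc3: +8 =498
r74=1001010 pc3: +8 =506
r75=1001011 pc4: +16 =522
r76=1001100 pc3: +8 =530
r77=1001101 pc4: +16 =546
r78=1001110 pc4: +16 =562

Answer: 562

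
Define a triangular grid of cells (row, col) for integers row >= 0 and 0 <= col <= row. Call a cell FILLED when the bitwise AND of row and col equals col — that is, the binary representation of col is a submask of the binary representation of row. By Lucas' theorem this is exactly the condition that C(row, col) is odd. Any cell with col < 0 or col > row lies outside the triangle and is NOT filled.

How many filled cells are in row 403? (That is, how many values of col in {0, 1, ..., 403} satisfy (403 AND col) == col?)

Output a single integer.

403 in binary = 110010011
popcount(403) = number of 1-bits in 110010011 = 5
A col c satisfies (403 AND c) == c iff every set bit of c is also set in 403; each of the 5 set bits of 403 can independently be on or off in c.
count = 2^5 = 32

Answer: 32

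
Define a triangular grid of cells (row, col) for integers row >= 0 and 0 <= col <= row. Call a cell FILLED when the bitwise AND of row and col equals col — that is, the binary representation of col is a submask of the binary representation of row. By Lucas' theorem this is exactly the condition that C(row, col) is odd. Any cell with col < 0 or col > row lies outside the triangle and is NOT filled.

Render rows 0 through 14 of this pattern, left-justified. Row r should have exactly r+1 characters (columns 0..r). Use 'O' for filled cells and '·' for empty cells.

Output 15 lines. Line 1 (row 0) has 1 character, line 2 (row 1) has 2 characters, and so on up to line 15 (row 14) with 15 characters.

r0=0: O
r1=1: OO
r2=10: O·O
r3=11: OOOO
r4=100: O···O
r5=101: OO··OO
r6=110: O·O·O·O
r7=111: OOOOOOOO
r8=1000: O·······O
r9=1001: OO······OO
r10=1010: O·O·····O·O
r11=1011: OOOO····OOOO
r12=1100: O···O···O···O
r13=1101: OO··OO··OO··OO
r14=1110: O·O·O·O·O·O·O·O

Answer: O
OO
O·O
OOOO
O···O
OO··OO
O·O·O·O
OOOOOOOO
O·······O
OO······OO
O·O·····O·O
OOOO····OOOO
O···O···O···O
OO··OO··OO··OO
O·O·O·O·O·O·O·O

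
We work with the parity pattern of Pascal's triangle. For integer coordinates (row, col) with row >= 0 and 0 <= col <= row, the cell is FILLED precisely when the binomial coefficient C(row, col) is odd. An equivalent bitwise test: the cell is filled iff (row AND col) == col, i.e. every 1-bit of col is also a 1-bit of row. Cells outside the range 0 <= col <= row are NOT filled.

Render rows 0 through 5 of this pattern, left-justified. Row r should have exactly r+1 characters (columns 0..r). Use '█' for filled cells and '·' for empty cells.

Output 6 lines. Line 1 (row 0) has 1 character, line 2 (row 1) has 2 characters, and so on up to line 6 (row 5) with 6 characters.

Answer: █
██
█·█
████
█···█
██··██

Derivation:
r0=0: █
r1=1: ██
r2=10: █·█
r3=11: ████
r4=100: █···█
r5=101: ██··██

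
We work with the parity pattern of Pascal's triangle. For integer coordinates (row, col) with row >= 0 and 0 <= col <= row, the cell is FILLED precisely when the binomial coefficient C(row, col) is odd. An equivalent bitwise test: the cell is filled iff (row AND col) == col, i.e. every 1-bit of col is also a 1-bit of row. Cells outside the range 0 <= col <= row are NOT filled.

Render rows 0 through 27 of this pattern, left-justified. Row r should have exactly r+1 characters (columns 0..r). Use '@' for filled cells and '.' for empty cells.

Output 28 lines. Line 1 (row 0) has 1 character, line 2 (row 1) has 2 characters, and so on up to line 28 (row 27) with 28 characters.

Answer: @
@@
@.@
@@@@
@...@
@@..@@
@.@.@.@
@@@@@@@@
@.......@
@@......@@
@.@.....@.@
@@@@....@@@@
@...@...@...@
@@..@@..@@..@@
@.@.@.@.@.@.@.@
@@@@@@@@@@@@@@@@
@...............@
@@..............@@
@.@.............@.@
@@@@............@@@@
@...@...........@...@
@@..@@..........@@..@@
@.@.@.@.........@.@.@.@
@@@@@@@@........@@@@@@@@
@.......@.......@.......@
@@......@@......@@......@@
@.@.....@.@.....@.@.....@.@
@@@@....@@@@....@@@@....@@@@

Derivation:
r0=0: @
r1=1: @@
r2=10: @.@
r3=11: @@@@
r4=100: @...@
r5=101: @@..@@
r6=110: @.@.@.@
r7=111: @@@@@@@@
r8=1000: @.......@
r9=1001: @@......@@
r10=1010: @.@.....@.@
r11=1011: @@@@....@@@@
r12=1100: @...@...@...@
r13=1101: @@..@@..@@..@@
r14=1110: @.@.@.@.@.@.@.@
r15=1111: @@@@@@@@@@@@@@@@
r16=10000: @...............@
r17=10001: @@..............@@
r18=10010: @.@.............@.@
r19=10011: @@@@............@@@@
r20=10100: @...@...........@...@
r21=10101: @@..@@..........@@..@@
r22=10110: @.@.@.@.........@.@.@.@
r23=10111: @@@@@@@@........@@@@@@@@
r24=11000: @.......@.......@.......@
r25=11001: @@......@@......@@......@@
r26=11010: @.@.....@.@.....@.@.....@.@
r27=11011: @@@@....@@@@....@@@@....@@@@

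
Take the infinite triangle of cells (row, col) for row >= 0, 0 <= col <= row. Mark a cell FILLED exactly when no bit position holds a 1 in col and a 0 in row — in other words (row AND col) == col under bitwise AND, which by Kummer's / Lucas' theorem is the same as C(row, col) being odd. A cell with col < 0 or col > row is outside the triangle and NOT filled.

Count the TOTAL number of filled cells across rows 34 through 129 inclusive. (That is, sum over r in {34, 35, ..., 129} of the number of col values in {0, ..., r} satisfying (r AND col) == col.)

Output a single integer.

r34=100010 pc2: +4 =4
r35=100011 pc3: +8 =12
r36=100100 pc2: +4 =16
r37=100101 pc3: +8 =24
r38=100110 pc3: +8 =32
r39=100111 pc4: +16 =48
r40=101000 pc2: +4 =52
r41=101001 pc3: +8 =60
r42=101010 pc3: +8 =68
r43=101011 pc4: +16 =84
r44=101100 pc3: +8 =92
r45=101101 pc4: +16 =108
r46=101110 pc4: +16 =124
r47=101111 pc5: +32 =156
r48=110000 pc2: +4 =160
r49=110001 pc3: +8 =168
r50=110010 pc3: +8 =176
r51=110011 pc4: +16 =192
r52=110100 pc3: +8 =200
r53=110101 pc4: +16 =216
r54=110110 pc4: +16 =232
r55=110111 pc5: +32 =264
r56=111000 pc3: +8 =272
r57=111001 pc4: +16 =288
r58=111010 pc4: +16 =304
r59=111011 pc5: +32 =336
r60=111100 pc4: +16 =352
r61=111101 pc5: +32 =384
r62=111110 pc5: +32 =416
r63=111111 pc6: +64 =480
r64=1000000 pc1: +2 =482
r65=1000001 pc2: +4 =486
r66=1000010 pc2: +4 =490
r67=1000011 pc3: +8 =498
r68=1000100 pc2: +4 =502
r69=1000101 pc3: +8 =510
r70=1000110 pc3: +8 =518
r71=1000111 pc4: +16 =534
r72=1001000 pc2: +4 =538
r73=1001001 pc3: +8 =546
r74=1001010 pc3: +8 =554
r75=1001011 pc4: +16 =570
r76=1001100 pc3: +8 =578
r77=1001101 pc4: +16 =594
r78=1001110 pc4: +16 =610
r79=1001111 pc5: +32 =642
r80=1010000 pc2: +4 =646
r81=1010001 pc3: +8 =654
r82=1010010 pc3: +8 =662
r83=1010011 pc4: +16 =678
r84=1010100 pc3: +8 =686
r85=1010101 pc4: +16 =702
r86=1010110 pc4: +16 =718
r87=1010111 pc5: +32 =750
r88=1011000 pc3: +8 =758
r89=1011001 pc4: +16 =774
r90=1011010 pc4: +16 =790
r91=1011011 pc5: +32 =822
r92=1011100 pc4: +16 =838
r93=1011101 pc5: +32 =870
r94=1011110 pc5: +32 =902
r95=1011111 pc6: +64 =966
r96=1100000 pc2: +4 =970
r97=1100001 pc3: +8 =978
r98=1100010 pc3: +8 =986
r99=1100011 pc4: +16 =1002
r100=1100100 pc3: +8 =1010
r101=1100101 pc4: +16 =1026
r102=1100110 pc4: +16 =1042
r103=1100111 pc5: +32 =1074
r104=1101000 pc3: +8 =1082
r105=1101001 pc4: +16 =1098
r106=1101010 pc4: +16 =1114
r107=1101011 pc5: +32 =1146
r108=1101100 pc4: +16 =1162
r109=1101101 pc5: +32 =1194
r110=1101110 pc5: +32 =1226
r111=1101111 pc6: +64 =1290
r112=1110000 pc3: +8 =1298
r113=1110001 pc4: +16 =1314
r114=1110010 pc4: +16 =1330
r115=1110011 pc5: +32 =1362
r116=1110100 pc4: +16 =1378
r117=1110101 pc5: +32 =1410
r118=1110110 pc5: +32 =1442
r119=1110111 pc6: +64 =1506
r120=1111000 pc4: +16 =1522
r121=1111001 pc5: +32 =1554
r122=1111010 pc5: +32 =1586
r123=1111011 pc6: +64 =1650
r124=1111100 pc5: +32 =1682
r125=1111101 pc6: +64 =1746
r126=1111110 pc6: +64 =1810
r127=1111111 pc7: +128 =1938
r128=10000000 pc1: +2 =1940
r129=10000001 pc2: +4 =1944

Answer: 1944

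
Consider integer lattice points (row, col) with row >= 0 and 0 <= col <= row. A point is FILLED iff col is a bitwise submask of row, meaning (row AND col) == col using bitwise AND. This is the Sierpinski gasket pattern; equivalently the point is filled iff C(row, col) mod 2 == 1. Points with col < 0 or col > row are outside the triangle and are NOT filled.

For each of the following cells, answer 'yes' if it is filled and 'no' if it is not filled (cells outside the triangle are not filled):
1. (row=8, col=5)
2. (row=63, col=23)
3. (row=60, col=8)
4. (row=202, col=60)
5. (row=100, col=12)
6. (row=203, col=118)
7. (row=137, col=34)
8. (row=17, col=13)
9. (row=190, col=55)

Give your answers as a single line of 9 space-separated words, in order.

Answer: no yes yes no no no no no no

Derivation:
(8,5): row=0b1000, col=0b101, row AND col = 0b0 = 0; 0 != 5 -> empty
(63,23): row=0b111111, col=0b10111, row AND col = 0b10111 = 23; 23 == 23 -> filled
(60,8): row=0b111100, col=0b1000, row AND col = 0b1000 = 8; 8 == 8 -> filled
(202,60): row=0b11001010, col=0b111100, row AND col = 0b1000 = 8; 8 != 60 -> empty
(100,12): row=0b1100100, col=0b1100, row AND col = 0b100 = 4; 4 != 12 -> empty
(203,118): row=0b11001011, col=0b1110110, row AND col = 0b1000010 = 66; 66 != 118 -> empty
(137,34): row=0b10001001, col=0b100010, row AND col = 0b0 = 0; 0 != 34 -> empty
(17,13): row=0b10001, col=0b1101, row AND col = 0b1 = 1; 1 != 13 -> empty
(190,55): row=0b10111110, col=0b110111, row AND col = 0b110110 = 54; 54 != 55 -> empty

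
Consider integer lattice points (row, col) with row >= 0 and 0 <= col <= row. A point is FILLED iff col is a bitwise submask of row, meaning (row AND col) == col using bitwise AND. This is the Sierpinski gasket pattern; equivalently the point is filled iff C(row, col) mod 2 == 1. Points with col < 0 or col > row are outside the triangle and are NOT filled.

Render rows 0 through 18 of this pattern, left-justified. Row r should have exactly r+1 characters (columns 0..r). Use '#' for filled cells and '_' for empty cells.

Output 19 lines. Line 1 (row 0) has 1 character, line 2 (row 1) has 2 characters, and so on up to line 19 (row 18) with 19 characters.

r0=0: #
r1=1: ##
r2=10: #_#
r3=11: ####
r4=100: #___#
r5=101: ##__##
r6=110: #_#_#_#
r7=111: ########
r8=1000: #_______#
r9=1001: ##______##
r10=1010: #_#_____#_#
r11=1011: ####____####
r12=1100: #___#___#___#
r13=1101: ##__##__##__##
r14=1110: #_#_#_#_#_#_#_#
r15=1111: ################
r16=10000: #_______________#
r17=10001: ##______________##
r18=10010: #_#_____________#_#

Answer: #
##
#_#
####
#___#
##__##
#_#_#_#
########
#_______#
##______##
#_#_____#_#
####____####
#___#___#___#
##__##__##__##
#_#_#_#_#_#_#_#
################
#_______________#
##______________##
#_#_____________#_#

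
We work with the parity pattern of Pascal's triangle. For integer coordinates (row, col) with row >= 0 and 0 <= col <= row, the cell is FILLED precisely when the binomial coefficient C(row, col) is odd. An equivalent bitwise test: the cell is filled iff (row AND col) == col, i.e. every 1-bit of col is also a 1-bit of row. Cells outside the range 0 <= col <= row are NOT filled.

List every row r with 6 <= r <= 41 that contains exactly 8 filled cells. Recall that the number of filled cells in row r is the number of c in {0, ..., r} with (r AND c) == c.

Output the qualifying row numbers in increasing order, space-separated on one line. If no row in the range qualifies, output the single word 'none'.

Answer: 7 11 13 14 19 21 22 25 26 28 35 37 38 41

Derivation:
Row r has 2^popcount(r) filled cells, so we need popcount(r) = log2(8) = 3.
Scan r = 6..41 and keep those with exactly 3 one-bits:
r=6=110 popcount=2 -> skip
r=7=111 popcount=3 -> KEEP
r=8=1000 popcount=1 -> skip
r=9=1001 popcount=2 -> skip
r=10=1010 popcount=2 -> skip
r=11=1011 popcount=3 -> KEEP
r=12=1100 popcount=2 -> skip
r=13=1101 popcount=3 -> KEEP
r=14=1110 popcount=3 -> KEEP
r=15=1111 popcount=4 -> skip
r=16=10000 popcount=1 -> skip
r=17=10001 popcount=2 -> skip
r=18=10010 popcount=2 -> skip
r=19=10011 popcount=3 -> KEEP
r=20=10100 popcount=2 -> skip
r=21=10101 popcount=3 -> KEEP
r=22=10110 popcount=3 -> KEEP
r=23=10111 popcount=4 -> skip
r=24=11000 popcount=2 -> skip
r=25=11001 popcount=3 -> KEEP
r=26=11010 popcount=3 -> KEEP
r=27=11011 popcount=4 -> skip
r=28=11100 popcount=3 -> KEEP
r=29=11101 popcount=4 -> skip
r=30=11110 popcount=4 -> skip
r=31=11111 popcount=5 -> skip
r=32=100000 popcount=1 -> skip
r=33=100001 popcount=2 -> skip
r=34=100010 popcount=2 -> skip
r=35=100011 popcount=3 -> KEEP
r=36=100100 popcount=2 -> skip
r=37=100101 popcount=3 -> KEEP
r=38=100110 popcount=3 -> KEEP
r=39=100111 popcount=4 -> skip
r=40=101000 popcount=2 -> skip
r=41=101001 popcount=3 -> KEEP
Kept rows: 7 11 13 14 19 21 22 25 26 28 35 37 38 41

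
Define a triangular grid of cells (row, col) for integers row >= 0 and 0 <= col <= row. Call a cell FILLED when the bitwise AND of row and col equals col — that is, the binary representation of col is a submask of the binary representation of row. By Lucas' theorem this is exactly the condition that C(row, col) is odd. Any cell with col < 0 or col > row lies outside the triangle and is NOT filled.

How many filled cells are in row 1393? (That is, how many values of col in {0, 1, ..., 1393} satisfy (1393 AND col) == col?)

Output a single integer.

Answer: 64

Derivation:
1393 in binary = 10101110001
popcount(1393) = number of 1-bits in 10101110001 = 6
A col c satisfies (1393 AND c) == c iff every set bit of c is also set in 1393; each of the 6 set bits of 1393 can independently be on or off in c.
count = 2^6 = 64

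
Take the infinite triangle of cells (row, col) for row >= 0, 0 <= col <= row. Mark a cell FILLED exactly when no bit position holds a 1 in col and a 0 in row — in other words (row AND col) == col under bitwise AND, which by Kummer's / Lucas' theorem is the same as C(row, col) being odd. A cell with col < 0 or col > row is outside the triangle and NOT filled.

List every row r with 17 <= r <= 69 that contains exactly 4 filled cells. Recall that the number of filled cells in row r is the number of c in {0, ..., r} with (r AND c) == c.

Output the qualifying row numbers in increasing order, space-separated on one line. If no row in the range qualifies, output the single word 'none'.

Answer: 17 18 20 24 33 34 36 40 48 65 66 68

Derivation:
Row r has 2^popcount(r) filled cells, so we need popcount(r) = log2(4) = 2.
Scan r = 17..69 and keep those with exactly 2 one-bits:
r=17=10001 popcount=2 -> KEEP
r=18=10010 popcount=2 -> KEEP
r=19=10011 popcount=3 -> skip
r=20=10100 popcount=2 -> KEEP
r=21=10101 popcount=3 -> skip
r=22=10110 popcount=3 -> skip
r=23=10111 popcount=4 -> skip
r=24=11000 popcount=2 -> KEEP
r=25=11001 popcount=3 -> skip
r=26=11010 popcount=3 -> skip
r=27=11011 popcount=4 -> skip
r=28=11100 popcount=3 -> skip
r=29=11101 popcount=4 -> skip
r=30=11110 popcount=4 -> skip
r=31=11111 popcount=5 -> skip
r=32=100000 popcount=1 -> skip
r=33=100001 popcount=2 -> KEEP
r=34=100010 popcount=2 -> KEEP
r=35=100011 popcount=3 -> skip
r=36=100100 popcount=2 -> KEEP
r=37=100101 popcount=3 -> skip
r=38=100110 popcount=3 -> skip
r=39=100111 popcount=4 -> skip
r=40=101000 popcount=2 -> KEEP
r=41=101001 popcount=3 -> skip
r=42=101010 popcount=3 -> skip
r=43=101011 popcount=4 -> skip
r=44=101100 popcount=3 -> skip
r=45=101101 popcount=4 -> skip
r=46=101110 popcount=4 -> skip
r=47=101111 popcount=5 -> skip
r=48=110000 popcount=2 -> KEEP
r=49=110001 popcount=3 -> skip
r=50=110010 popcount=3 -> skip
r=51=110011 popcount=4 -> skip
r=52=110100 popcount=3 -> skip
r=53=110101 popcount=4 -> skip
r=54=110110 popcount=4 -> skip
r=55=110111 popcount=5 -> skip
r=56=111000 popcount=3 -> skip
r=57=111001 popcount=4 -> skip
r=58=111010 popcount=4 -> skip
r=59=111011 popcount=5 -> skip
r=60=111100 popcount=4 -> skip
r=61=111101 popcount=5 -> skip
r=62=111110 popcount=5 -> skip
r=63=111111 popcount=6 -> skip
r=64=1000000 popcount=1 -> skip
r=65=1000001 popcount=2 -> KEEP
r=66=1000010 popcount=2 -> KEEP
r=67=1000011 popcount=3 -> skip
r=68=1000100 popcount=2 -> KEEP
r=69=1000101 popcount=3 -> skip
Kept rows: 17 18 20 24 33 34 36 40 48 65 66 68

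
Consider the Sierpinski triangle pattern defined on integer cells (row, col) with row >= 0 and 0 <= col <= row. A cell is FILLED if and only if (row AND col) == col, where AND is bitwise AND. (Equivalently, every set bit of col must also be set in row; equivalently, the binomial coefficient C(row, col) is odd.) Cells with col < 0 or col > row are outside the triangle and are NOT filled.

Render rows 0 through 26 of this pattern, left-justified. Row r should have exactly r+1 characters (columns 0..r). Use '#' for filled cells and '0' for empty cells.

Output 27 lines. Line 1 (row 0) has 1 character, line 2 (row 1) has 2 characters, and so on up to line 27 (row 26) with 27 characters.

r0=0: #
r1=1: ##
r2=10: #0#
r3=11: ####
r4=100: #000#
r5=101: ##00##
r6=110: #0#0#0#
r7=111: ########
r8=1000: #0000000#
r9=1001: ##000000##
r10=1010: #0#00000#0#
r11=1011: ####0000####
r12=1100: #000#000#000#
r13=1101: ##00##00##00##
r14=1110: #0#0#0#0#0#0#0#
r15=1111: ################
r16=10000: #000000000000000#
r17=10001: ##00000000000000##
r18=10010: #0#0000000000000#0#
r19=10011: ####000000000000####
r20=10100: #000#00000000000#000#
r21=10101: ##00##0000000000##00##
r22=10110: #0#0#0#000000000#0#0#0#
r23=10111: ########00000000########
r24=11000: #0000000#0000000#0000000#
r25=11001: ##000000##000000##000000##
r26=11010: #0#00000#0#00000#0#00000#0#

Answer: #
##
#0#
####
#000#
##00##
#0#0#0#
########
#0000000#
##000000##
#0#00000#0#
####0000####
#000#000#000#
##00##00##00##
#0#0#0#0#0#0#0#
################
#000000000000000#
##00000000000000##
#0#0000000000000#0#
####000000000000####
#000#00000000000#000#
##00##0000000000##00##
#0#0#0#000000000#0#0#0#
########00000000########
#0000000#0000000#0000000#
##000000##000000##000000##
#0#00000#0#00000#0#00000#0#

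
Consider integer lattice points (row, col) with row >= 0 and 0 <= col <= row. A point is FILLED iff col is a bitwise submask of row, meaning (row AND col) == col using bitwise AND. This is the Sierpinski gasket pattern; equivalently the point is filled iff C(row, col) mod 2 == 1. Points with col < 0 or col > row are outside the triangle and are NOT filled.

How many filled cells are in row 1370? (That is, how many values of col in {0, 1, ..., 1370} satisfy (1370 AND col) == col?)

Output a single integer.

Answer: 64

Derivation:
1370 in binary = 10101011010
popcount(1370) = number of 1-bits in 10101011010 = 6
A col c satisfies (1370 AND c) == c iff every set bit of c is also set in 1370; each of the 6 set bits of 1370 can independently be on or off in c.
count = 2^6 = 64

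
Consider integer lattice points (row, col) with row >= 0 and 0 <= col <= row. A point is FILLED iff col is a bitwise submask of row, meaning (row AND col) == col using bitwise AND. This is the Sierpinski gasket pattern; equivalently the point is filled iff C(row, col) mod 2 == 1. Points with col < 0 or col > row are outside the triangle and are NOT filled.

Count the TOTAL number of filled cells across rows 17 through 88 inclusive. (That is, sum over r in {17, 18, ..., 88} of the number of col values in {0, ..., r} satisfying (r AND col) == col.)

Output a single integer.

r17=10001 pc2: +4 =4
r18=10010 pc2: +4 =8
r19=10011 pc3: +8 =16
r20=10100 pc2: +4 =20
r21=10101 pc3: +8 =28
r22=10110 pc3: +8 =36
r23=10111 pc4: +16 =52
r24=11000 pc2: +4 =56
r25=11001 pc3: +8 =64
r26=11010 pc3: +8 =72
r27=11011 pc4: +16 =88
r28=11100 pc3: +8 =96
r29=11101 pc4: +16 =112
r30=11110 pc4: +16 =128
r31=11111 pc5: +32 =160
r32=100000 pc1: +2 =162
r33=100001 pc2: +4 =166
r34=100010 pc2: +4 =170
r35=100011 pc3: +8 =178
r36=100100 pc2: +4 =182
r37=100101 pc3: +8 =190
r38=100110 pc3: +8 =198
r39=100111 pc4: +16 =214
r40=101000 pc2: +4 =218
r41=101001 pc3: +8 =226
r42=101010 pc3: +8 =234
r43=101011 pc4: +16 =250
r44=101100 pc3: +8 =258
r45=101101 pc4: +16 =274
r46=101110 pc4: +16 =290
r47=101111 pc5: +32 =322
r48=110000 pc2: +4 =326
r49=110001 pc3: +8 =334
r50=110010 pc3: +8 =342
r51=110011 pc4: +16 =358
r52=110100 pc3: +8 =366
r53=110101 pc4: +16 =382
r54=110110 pc4: +16 =398
r55=110111 pc5: +32 =430
r56=111000 pc3: +8 =438
r57=111001 pc4: +16 =454
r58=111010 pc4: +16 =470
r59=111011 pc5: +32 =502
r60=111100 pc4: +16 =518
r61=111101 pc5: +32 =550
r62=111110 pc5: +32 =582
r63=111111 pc6: +64 =646
r64=1000000 pc1: +2 =648
r65=1000001 pc2: +4 =652
r66=1000010 pc2: +4 =656
r67=1000011 pc3: +8 =664
r68=1000100 pc2: +4 =668
r69=1000101 pc3: +8 =676
r70=1000110 pc3: +8 =684
r71=1000111 pc4: +16 =700
r72=1001000 pc2: +4 =704
r73=1001001 pc3: +8 =712
r74=1001010 pc3: +8 =720
r75=1001011 pc4: +16 =736
r76=1001100 pc3: +8 =744
r77=1001101 pc4: +16 =760
r78=1001110 pc4: +16 =776
r79=1001111 pc5: +32 =808
r80=1010000 pc2: +4 =812
r81=1010001 pc3: +8 =820
r82=1010010 pc3: +8 =828
r83=1010011 pc4: +16 =844
r84=1010100 pc3: +8 =852
r85=1010101 pc4: +16 =868
r86=1010110 pc4: +16 =884
r87=1010111 pc5: +32 =916
r88=1011000 pc3: +8 =924

Answer: 924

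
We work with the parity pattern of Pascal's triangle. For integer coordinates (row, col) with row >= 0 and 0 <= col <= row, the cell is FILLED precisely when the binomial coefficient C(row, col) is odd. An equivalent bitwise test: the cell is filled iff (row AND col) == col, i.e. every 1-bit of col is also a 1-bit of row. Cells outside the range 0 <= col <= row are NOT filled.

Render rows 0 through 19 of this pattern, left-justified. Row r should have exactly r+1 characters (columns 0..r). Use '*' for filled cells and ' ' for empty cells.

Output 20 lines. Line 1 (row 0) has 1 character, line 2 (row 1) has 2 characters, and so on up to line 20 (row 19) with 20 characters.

r0=0: *
r1=1: **
r2=10: * *
r3=11: ****
r4=100: *   *
r5=101: **  **
r6=110: * * * *
r7=111: ********
r8=1000: *       *
r9=1001: **      **
r10=1010: * *     * *
r11=1011: ****    ****
r12=1100: *   *   *   *
r13=1101: **  **  **  **
r14=1110: * * * * * * * *
r15=1111: ****************
r16=10000: *               *
r17=10001: **              **
r18=10010: * *             * *
r19=10011: ****            ****

Answer: *
**
* *
****
*   *
**  **
* * * *
********
*       *
**      **
* *     * *
****    ****
*   *   *   *
**  **  **  **
* * * * * * * *
****************
*               *
**              **
* *             * *
****            ****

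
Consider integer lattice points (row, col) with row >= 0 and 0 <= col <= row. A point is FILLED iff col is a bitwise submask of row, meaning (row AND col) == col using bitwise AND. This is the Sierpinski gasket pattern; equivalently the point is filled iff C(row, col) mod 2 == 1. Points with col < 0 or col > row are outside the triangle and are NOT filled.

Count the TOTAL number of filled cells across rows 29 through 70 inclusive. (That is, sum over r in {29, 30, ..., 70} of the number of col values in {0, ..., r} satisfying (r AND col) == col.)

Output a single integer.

r29=11101 pc4: +16 =16
r30=11110 pc4: +16 =32
r31=11111 pc5: +32 =64
r32=100000 pc1: +2 =66
r33=100001 pc2: +4 =70
r34=100010 pc2: +4 =74
r35=100011 pc3: +8 =82
r36=100100 pc2: +4 =86
r37=100101 pc3: +8 =94
r38=100110 pc3: +8 =102
r39=100111 pc4: +16 =118
r40=101000 pc2: +4 =122
r41=101001 pc3: +8 =130
r42=101010 pc3: +8 =138
r43=101011 pc4: +16 =154
r44=101100 pc3: +8 =162
r45=101101 pc4: +16 =178
r46=101110 pc4: +16 =194
r47=101111 pc5: +32 =226
r48=110000 pc2: +4 =230
r49=110001 pc3: +8 =238
r50=110010 pc3: +8 =246
r51=110011 pc4: +16 =262
r52=110100 pc3: +8 =270
r53=110101 pc4: +16 =286
r54=110110 pc4: +16 =302
r55=110111 pc5: +32 =334
r56=111000 pc3: +8 =342
r57=111001 pc4: +16 =358
r58=111010 pc4: +16 =374
r59=111011 pc5: +32 =406
r60=111100 pc4: +16 =422
r61=111101 pc5: +32 =454
r62=111110 pc5: +32 =486
r63=111111 pc6: +64 =550
r64=1000000 pc1: +2 =552
r65=1000001 pc2: +4 =556
r66=1000010 pc2: +4 =560
r67=1000011 pc3: +8 =568
r68=1000100 pc2: +4 =572
r69=1000101 pc3: +8 =580
r70=1000110 pc3: +8 =588

Answer: 588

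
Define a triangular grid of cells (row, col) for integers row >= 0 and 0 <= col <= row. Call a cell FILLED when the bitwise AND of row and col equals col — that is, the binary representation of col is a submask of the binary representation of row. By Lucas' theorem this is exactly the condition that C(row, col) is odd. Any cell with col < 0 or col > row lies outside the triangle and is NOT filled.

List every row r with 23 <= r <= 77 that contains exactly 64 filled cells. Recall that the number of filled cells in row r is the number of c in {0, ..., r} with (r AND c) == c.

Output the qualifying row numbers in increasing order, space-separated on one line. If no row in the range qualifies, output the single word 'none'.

Answer: 63

Derivation:
Row r has 2^popcount(r) filled cells, so we need popcount(r) = log2(64) = 6.
Scan r = 23..77 and keep those with exactly 6 one-bits:
r=23=10111 popcount=4 -> skip
r=24=11000 popcount=2 -> skip
r=25=11001 popcount=3 -> skip
r=26=11010 popcount=3 -> skip
r=27=11011 popcount=4 -> skip
r=28=11100 popcount=3 -> skip
r=29=11101 popcount=4 -> skip
r=30=11110 popcount=4 -> skip
r=31=11111 popcount=5 -> skip
r=32=100000 popcount=1 -> skip
r=33=100001 popcount=2 -> skip
r=34=100010 popcount=2 -> skip
r=35=100011 popcount=3 -> skip
r=36=100100 popcount=2 -> skip
r=37=100101 popcount=3 -> skip
r=38=100110 popcount=3 -> skip
r=39=100111 popcount=4 -> skip
r=40=101000 popcount=2 -> skip
r=41=101001 popcount=3 -> skip
r=42=101010 popcount=3 -> skip
r=43=101011 popcount=4 -> skip
r=44=101100 popcount=3 -> skip
r=45=101101 popcount=4 -> skip
r=46=101110 popcount=4 -> skip
r=47=101111 popcount=5 -> skip
r=48=110000 popcount=2 -> skip
r=49=110001 popcount=3 -> skip
r=50=110010 popcount=3 -> skip
r=51=110011 popcount=4 -> skip
r=52=110100 popcount=3 -> skip
r=53=110101 popcount=4 -> skip
r=54=110110 popcount=4 -> skip
r=55=110111 popcount=5 -> skip
r=56=111000 popcount=3 -> skip
r=57=111001 popcount=4 -> skip
r=58=111010 popcount=4 -> skip
r=59=111011 popcount=5 -> skip
r=60=111100 popcount=4 -> skip
r=61=111101 popcount=5 -> skip
r=62=111110 popcount=5 -> skip
r=63=111111 popcount=6 -> KEEP
r=64=1000000 popcount=1 -> skip
r=65=1000001 popcount=2 -> skip
r=66=1000010 popcount=2 -> skip
r=67=1000011 popcount=3 -> skip
r=68=1000100 popcount=2 -> skip
r=69=1000101 popcount=3 -> skip
r=70=1000110 popcount=3 -> skip
r=71=1000111 popcount=4 -> skip
r=72=1001000 popcount=2 -> skip
r=73=1001001 popcount=3 -> skip
r=74=1001010 popcount=3 -> skip
r=75=1001011 popcount=4 -> skip
r=76=1001100 popcount=3 -> skip
r=77=1001101 popcount=4 -> skip
Kept rows: 63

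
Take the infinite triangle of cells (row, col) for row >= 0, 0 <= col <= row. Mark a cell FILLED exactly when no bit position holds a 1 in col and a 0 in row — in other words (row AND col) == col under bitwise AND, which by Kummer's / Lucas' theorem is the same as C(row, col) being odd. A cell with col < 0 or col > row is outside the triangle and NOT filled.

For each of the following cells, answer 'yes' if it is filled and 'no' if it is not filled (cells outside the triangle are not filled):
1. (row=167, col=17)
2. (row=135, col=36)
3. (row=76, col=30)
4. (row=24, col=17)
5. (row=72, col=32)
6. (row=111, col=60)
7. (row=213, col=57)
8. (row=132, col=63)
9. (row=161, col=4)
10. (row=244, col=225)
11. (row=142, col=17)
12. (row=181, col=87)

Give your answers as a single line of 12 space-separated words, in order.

(167,17): row=0b10100111, col=0b10001, row AND col = 0b1 = 1; 1 != 17 -> empty
(135,36): row=0b10000111, col=0b100100, row AND col = 0b100 = 4; 4 != 36 -> empty
(76,30): row=0b1001100, col=0b11110, row AND col = 0b1100 = 12; 12 != 30 -> empty
(24,17): row=0b11000, col=0b10001, row AND col = 0b10000 = 16; 16 != 17 -> empty
(72,32): row=0b1001000, col=0b100000, row AND col = 0b0 = 0; 0 != 32 -> empty
(111,60): row=0b1101111, col=0b111100, row AND col = 0b101100 = 44; 44 != 60 -> empty
(213,57): row=0b11010101, col=0b111001, row AND col = 0b10001 = 17; 17 != 57 -> empty
(132,63): row=0b10000100, col=0b111111, row AND col = 0b100 = 4; 4 != 63 -> empty
(161,4): row=0b10100001, col=0b100, row AND col = 0b0 = 0; 0 != 4 -> empty
(244,225): row=0b11110100, col=0b11100001, row AND col = 0b11100000 = 224; 224 != 225 -> empty
(142,17): row=0b10001110, col=0b10001, row AND col = 0b0 = 0; 0 != 17 -> empty
(181,87): row=0b10110101, col=0b1010111, row AND col = 0b10101 = 21; 21 != 87 -> empty

Answer: no no no no no no no no no no no no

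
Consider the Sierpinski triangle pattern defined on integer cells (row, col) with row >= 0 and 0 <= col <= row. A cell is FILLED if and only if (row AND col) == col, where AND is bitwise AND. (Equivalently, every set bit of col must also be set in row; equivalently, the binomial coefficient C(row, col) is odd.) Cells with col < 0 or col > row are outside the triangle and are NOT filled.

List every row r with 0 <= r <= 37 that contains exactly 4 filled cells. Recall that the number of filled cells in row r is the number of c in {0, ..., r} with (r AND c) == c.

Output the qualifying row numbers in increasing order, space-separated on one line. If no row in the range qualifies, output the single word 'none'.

Row r has 2^popcount(r) filled cells, so we need popcount(r) = log2(4) = 2.
Scan r = 0..37 and keep those with exactly 2 one-bits:
r=0=0 popcount=0 -> skip
r=1=1 popcount=1 -> skip
r=2=10 popcount=1 -> skip
r=3=11 popcount=2 -> KEEP
r=4=100 popcount=1 -> skip
r=5=101 popcount=2 -> KEEP
r=6=110 popcount=2 -> KEEP
r=7=111 popcount=3 -> skip
r=8=1000 popcount=1 -> skip
r=9=1001 popcount=2 -> KEEP
r=10=1010 popcount=2 -> KEEP
r=11=1011 popcount=3 -> skip
r=12=1100 popcount=2 -> KEEP
r=13=1101 popcount=3 -> skip
r=14=1110 popcount=3 -> skip
r=15=1111 popcount=4 -> skip
r=16=10000 popcount=1 -> skip
r=17=10001 popcount=2 -> KEEP
r=18=10010 popcount=2 -> KEEP
r=19=10011 popcount=3 -> skip
r=20=10100 popcount=2 -> KEEP
r=21=10101 popcount=3 -> skip
r=22=10110 popcount=3 -> skip
r=23=10111 popcount=4 -> skip
r=24=11000 popcount=2 -> KEEP
r=25=11001 popcount=3 -> skip
r=26=11010 popcount=3 -> skip
r=27=11011 popcount=4 -> skip
r=28=11100 popcount=3 -> skip
r=29=11101 popcount=4 -> skip
r=30=11110 popcount=4 -> skip
r=31=11111 popcount=5 -> skip
r=32=100000 popcount=1 -> skip
r=33=100001 popcount=2 -> KEEP
r=34=100010 popcount=2 -> KEEP
r=35=100011 popcount=3 -> skip
r=36=100100 popcount=2 -> KEEP
r=37=100101 popcount=3 -> skip
Kept rows: 3 5 6 9 10 12 17 18 20 24 33 34 36

Answer: 3 5 6 9 10 12 17 18 20 24 33 34 36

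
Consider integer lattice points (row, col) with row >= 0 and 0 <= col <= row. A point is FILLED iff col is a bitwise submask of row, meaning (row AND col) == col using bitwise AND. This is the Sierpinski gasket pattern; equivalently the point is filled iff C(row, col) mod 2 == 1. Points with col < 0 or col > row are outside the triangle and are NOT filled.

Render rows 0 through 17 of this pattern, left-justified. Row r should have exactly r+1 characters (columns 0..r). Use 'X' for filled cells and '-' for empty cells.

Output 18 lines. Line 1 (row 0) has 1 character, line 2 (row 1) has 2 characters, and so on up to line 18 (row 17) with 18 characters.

Answer: X
XX
X-X
XXXX
X---X
XX--XX
X-X-X-X
XXXXXXXX
X-------X
XX------XX
X-X-----X-X
XXXX----XXXX
X---X---X---X
XX--XX--XX--XX
X-X-X-X-X-X-X-X
XXXXXXXXXXXXXXXX
X---------------X
XX--------------XX

Derivation:
r0=0: X
r1=1: XX
r2=10: X-X
r3=11: XXXX
r4=100: X---X
r5=101: XX--XX
r6=110: X-X-X-X
r7=111: XXXXXXXX
r8=1000: X-------X
r9=1001: XX------XX
r10=1010: X-X-----X-X
r11=1011: XXXX----XXXX
r12=1100: X---X---X---X
r13=1101: XX--XX--XX--XX
r14=1110: X-X-X-X-X-X-X-X
r15=1111: XXXXXXXXXXXXXXXX
r16=10000: X---------------X
r17=10001: XX--------------XX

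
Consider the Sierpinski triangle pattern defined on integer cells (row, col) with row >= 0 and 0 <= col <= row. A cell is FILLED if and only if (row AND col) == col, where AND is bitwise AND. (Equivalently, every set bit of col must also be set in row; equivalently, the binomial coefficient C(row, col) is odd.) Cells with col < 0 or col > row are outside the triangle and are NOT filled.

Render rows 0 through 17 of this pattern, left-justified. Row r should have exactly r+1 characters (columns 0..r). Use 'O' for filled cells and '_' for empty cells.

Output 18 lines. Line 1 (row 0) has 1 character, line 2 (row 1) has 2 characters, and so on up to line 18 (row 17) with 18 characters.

Answer: O
OO
O_O
OOOO
O___O
OO__OO
O_O_O_O
OOOOOOOO
O_______O
OO______OO
O_O_____O_O
OOOO____OOOO
O___O___O___O
OO__OO__OO__OO
O_O_O_O_O_O_O_O
OOOOOOOOOOOOOOOO
O_______________O
OO______________OO

Derivation:
r0=0: O
r1=1: OO
r2=10: O_O
r3=11: OOOO
r4=100: O___O
r5=101: OO__OO
r6=110: O_O_O_O
r7=111: OOOOOOOO
r8=1000: O_______O
r9=1001: OO______OO
r10=1010: O_O_____O_O
r11=1011: OOOO____OOOO
r12=1100: O___O___O___O
r13=1101: OO__OO__OO__OO
r14=1110: O_O_O_O_O_O_O_O
r15=1111: OOOOOOOOOOOOOOOO
r16=10000: O_______________O
r17=10001: OO______________OO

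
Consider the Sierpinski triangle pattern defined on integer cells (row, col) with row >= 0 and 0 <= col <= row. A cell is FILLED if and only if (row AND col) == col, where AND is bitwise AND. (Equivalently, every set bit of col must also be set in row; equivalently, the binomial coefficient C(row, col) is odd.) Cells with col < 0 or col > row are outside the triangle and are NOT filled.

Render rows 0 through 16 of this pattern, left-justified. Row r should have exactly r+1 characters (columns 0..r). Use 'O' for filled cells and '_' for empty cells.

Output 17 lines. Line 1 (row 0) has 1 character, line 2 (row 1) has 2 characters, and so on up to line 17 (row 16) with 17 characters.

r0=0: O
r1=1: OO
r2=10: O_O
r3=11: OOOO
r4=100: O___O
r5=101: OO__OO
r6=110: O_O_O_O
r7=111: OOOOOOOO
r8=1000: O_______O
r9=1001: OO______OO
r10=1010: O_O_____O_O
r11=1011: OOOO____OOOO
r12=1100: O___O___O___O
r13=1101: OO__OO__OO__OO
r14=1110: O_O_O_O_O_O_O_O
r15=1111: OOOOOOOOOOOOOOOO
r16=10000: O_______________O

Answer: O
OO
O_O
OOOO
O___O
OO__OO
O_O_O_O
OOOOOOOO
O_______O
OO______OO
O_O_____O_O
OOOO____OOOO
O___O___O___O
OO__OO__OO__OO
O_O_O_O_O_O_O_O
OOOOOOOOOOOOOOOO
O_______________O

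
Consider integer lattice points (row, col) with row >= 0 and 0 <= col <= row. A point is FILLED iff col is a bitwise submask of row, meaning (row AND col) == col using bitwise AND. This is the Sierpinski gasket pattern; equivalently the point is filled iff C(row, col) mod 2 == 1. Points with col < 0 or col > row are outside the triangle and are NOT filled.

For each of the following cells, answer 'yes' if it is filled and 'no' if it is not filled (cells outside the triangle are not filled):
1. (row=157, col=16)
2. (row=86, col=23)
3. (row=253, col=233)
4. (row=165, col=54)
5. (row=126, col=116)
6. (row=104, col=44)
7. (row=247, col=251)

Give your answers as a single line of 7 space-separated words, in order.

Answer: yes no yes no yes no no

Derivation:
(157,16): row=0b10011101, col=0b10000, row AND col = 0b10000 = 16; 16 == 16 -> filled
(86,23): row=0b1010110, col=0b10111, row AND col = 0b10110 = 22; 22 != 23 -> empty
(253,233): row=0b11111101, col=0b11101001, row AND col = 0b11101001 = 233; 233 == 233 -> filled
(165,54): row=0b10100101, col=0b110110, row AND col = 0b100100 = 36; 36 != 54 -> empty
(126,116): row=0b1111110, col=0b1110100, row AND col = 0b1110100 = 116; 116 == 116 -> filled
(104,44): row=0b1101000, col=0b101100, row AND col = 0b101000 = 40; 40 != 44 -> empty
(247,251): col outside [0, 247] -> not filled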